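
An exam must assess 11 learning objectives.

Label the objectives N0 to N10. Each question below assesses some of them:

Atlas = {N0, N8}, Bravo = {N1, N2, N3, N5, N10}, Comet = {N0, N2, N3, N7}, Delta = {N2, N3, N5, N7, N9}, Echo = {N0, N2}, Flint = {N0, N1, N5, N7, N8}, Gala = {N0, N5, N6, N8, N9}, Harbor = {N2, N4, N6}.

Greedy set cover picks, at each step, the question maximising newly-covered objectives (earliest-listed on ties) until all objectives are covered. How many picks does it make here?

4

Greedy: pick Bravo (covers 5 new) → pick Gala (covers 4 new) → pick Comet (covers 1 new) → pick Harbor (covers 1 new). Total picks: 4.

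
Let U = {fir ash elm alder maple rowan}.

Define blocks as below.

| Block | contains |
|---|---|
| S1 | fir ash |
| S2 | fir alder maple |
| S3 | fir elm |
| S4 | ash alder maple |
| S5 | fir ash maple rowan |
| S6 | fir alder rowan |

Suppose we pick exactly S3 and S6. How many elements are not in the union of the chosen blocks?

Union of S3, S6 = {fir, elm, alder, rowan}.
Not covered: ash, maple — 2 elements.

2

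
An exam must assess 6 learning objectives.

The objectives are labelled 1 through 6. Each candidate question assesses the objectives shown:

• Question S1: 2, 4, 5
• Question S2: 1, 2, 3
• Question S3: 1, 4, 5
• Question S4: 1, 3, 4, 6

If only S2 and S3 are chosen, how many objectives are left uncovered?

Union of S2, S3 = {1, 2, 3, 4, 5}.
Not covered: 6 — 1 objective.

1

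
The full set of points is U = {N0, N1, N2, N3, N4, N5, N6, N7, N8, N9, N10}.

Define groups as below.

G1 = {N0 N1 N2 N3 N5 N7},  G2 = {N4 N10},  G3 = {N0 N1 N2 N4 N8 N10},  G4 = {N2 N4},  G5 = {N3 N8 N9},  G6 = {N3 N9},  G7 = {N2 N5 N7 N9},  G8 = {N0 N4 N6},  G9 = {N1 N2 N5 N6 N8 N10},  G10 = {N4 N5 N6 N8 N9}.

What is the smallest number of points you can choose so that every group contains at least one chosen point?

H = {N4, N5, N9} meets every group (each contains at least one member of H), and |H| = 3.
No choice of 2 points meets every group, so 3 is the minimum.

3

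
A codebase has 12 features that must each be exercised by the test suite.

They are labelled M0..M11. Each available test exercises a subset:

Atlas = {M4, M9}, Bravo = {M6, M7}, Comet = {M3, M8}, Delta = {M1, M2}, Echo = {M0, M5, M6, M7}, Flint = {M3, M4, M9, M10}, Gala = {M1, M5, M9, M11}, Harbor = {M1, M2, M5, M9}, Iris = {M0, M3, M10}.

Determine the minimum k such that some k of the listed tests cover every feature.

Take {Comet, Delta, Echo, Flint, Gala}. Their union is {M0, M1, M2, M3, M4, M5, M6, M7, M8, M9, M10, M11}, which is all 12 features.
No 4 of the 9 tests cover everything (all 126 combinations miss at least one feature), so 5 is optimal.

5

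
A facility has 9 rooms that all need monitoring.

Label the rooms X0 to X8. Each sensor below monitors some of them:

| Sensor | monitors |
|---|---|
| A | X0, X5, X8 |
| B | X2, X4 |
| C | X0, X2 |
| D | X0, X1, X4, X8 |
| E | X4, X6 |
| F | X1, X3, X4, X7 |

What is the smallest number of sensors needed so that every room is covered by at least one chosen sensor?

A and B and E and F together: A ∪ B ∪ E ∪ F = {X0, X1, X2, X3, X4, X5, X6, X7, X8} — every room is covered.
Only E contains X6, so E is forced; the remaining 7 rooms need at least 3 more sensors (each remaining sensor adds at most 3) — so at least 4 sensors are needed, and 4 is optimal.

4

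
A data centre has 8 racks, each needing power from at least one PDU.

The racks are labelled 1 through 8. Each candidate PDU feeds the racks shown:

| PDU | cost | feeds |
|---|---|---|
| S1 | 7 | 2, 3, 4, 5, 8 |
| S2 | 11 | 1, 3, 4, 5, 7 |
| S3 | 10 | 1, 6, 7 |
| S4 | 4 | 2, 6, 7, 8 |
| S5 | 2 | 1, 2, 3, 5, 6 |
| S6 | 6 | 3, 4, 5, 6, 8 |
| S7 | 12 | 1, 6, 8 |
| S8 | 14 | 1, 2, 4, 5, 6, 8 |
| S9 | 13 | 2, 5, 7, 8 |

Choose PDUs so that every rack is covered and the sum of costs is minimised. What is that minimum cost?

S4, S5, S6 together cover every rack (S4 ∪ S5 ∪ S6 = {1, 2, 3, 4, 5, 6, 7, 8}); total cost 4 + 2 + 6 = 12.
No covering selection has total cost below 12.

12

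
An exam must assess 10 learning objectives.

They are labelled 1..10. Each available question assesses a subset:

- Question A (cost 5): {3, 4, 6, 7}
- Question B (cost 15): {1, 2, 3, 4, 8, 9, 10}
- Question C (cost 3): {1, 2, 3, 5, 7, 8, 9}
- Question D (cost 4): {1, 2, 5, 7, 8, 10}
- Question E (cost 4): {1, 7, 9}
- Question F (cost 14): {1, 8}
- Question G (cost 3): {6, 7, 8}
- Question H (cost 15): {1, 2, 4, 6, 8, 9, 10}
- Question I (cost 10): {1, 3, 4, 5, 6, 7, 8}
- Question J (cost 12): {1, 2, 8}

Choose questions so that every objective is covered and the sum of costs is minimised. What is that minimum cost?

A, C, D together cover every objective (A ∪ C ∪ D = {1, 2, 3, 4, 5, 6, 7, 8, 9, 10}); total cost 5 + 3 + 4 = 12.
No covering selection has total cost below 12.

12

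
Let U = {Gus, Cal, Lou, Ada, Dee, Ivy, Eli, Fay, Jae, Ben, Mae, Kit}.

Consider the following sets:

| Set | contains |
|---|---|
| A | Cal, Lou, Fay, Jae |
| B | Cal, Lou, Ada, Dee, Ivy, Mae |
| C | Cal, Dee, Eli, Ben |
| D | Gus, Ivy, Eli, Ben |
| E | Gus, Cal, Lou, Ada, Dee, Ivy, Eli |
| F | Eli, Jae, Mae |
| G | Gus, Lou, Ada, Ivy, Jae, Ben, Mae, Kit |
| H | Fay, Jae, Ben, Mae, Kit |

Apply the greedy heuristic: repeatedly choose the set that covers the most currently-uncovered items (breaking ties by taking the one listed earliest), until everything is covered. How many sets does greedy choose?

3

Greedy: pick G (covers 8 new) → pick C (covers 3 new) → pick A (covers 1 new). Total picks: 3.
(The true minimum cover uses only 2 sets, so greedy is not optimal here.)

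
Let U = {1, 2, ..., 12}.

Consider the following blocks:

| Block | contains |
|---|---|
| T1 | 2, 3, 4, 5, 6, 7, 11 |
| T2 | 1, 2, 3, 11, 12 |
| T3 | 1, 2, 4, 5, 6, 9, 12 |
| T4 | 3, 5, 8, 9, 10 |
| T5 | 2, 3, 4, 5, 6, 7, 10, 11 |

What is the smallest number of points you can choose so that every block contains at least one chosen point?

Take H = {1, 3}. Each listed block contains at least one of these, so H is a hitting set of size 2.
No single point lies in every block, so at least 2 are needed and 2 is optimal.

2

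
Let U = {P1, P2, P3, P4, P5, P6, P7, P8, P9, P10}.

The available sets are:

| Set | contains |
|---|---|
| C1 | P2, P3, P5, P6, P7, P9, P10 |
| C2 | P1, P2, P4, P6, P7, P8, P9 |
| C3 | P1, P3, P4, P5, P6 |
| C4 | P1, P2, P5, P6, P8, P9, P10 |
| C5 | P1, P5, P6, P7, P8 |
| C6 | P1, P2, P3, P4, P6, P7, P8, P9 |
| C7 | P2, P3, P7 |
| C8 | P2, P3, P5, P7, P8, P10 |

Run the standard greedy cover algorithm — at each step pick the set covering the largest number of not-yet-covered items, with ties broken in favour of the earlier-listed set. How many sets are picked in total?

Greedy: pick C6 (covers 8 new) → pick C1 (covers 2 new). Total picks: 2.

2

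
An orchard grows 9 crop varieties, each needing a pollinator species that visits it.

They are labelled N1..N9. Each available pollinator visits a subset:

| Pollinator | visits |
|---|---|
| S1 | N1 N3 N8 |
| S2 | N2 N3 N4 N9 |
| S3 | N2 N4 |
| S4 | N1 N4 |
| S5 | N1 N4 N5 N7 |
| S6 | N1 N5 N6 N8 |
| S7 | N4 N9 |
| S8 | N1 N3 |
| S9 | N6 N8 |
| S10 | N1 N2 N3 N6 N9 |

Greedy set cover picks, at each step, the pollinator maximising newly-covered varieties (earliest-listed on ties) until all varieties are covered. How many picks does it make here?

3

Greedy: pick S10 (covers 5 new) → pick S5 (covers 3 new) → pick S1 (covers 1 new). Total picks: 3.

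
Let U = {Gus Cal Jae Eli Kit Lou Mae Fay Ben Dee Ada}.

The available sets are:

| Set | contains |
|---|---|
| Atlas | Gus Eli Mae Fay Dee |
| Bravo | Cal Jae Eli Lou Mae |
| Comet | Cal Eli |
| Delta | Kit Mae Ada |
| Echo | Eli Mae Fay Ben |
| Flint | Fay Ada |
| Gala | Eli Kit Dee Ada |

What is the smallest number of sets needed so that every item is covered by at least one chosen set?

Atlas and Bravo and Delta and Echo together: Atlas ∪ Bravo ∪ Delta ∪ Echo = {Gus, Cal, Jae, Eli, Kit, Lou, Mae, Fay, Ben, Dee, Ada} — every item is covered.
Only Echo contains Ben, so Echo is forced; the remaining 7 items need at least 3 more sets (each remaining set adds at most 3) — so at least 4 sets are needed, and 4 is optimal.

4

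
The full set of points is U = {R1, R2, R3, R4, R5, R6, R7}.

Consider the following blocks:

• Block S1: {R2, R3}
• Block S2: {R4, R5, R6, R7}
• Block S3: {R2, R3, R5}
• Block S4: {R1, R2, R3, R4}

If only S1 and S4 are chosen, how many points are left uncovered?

Union of S1, S4 = {R1, R2, R3, R4}.
Not covered: R5, R6, R7 — 3 points.

3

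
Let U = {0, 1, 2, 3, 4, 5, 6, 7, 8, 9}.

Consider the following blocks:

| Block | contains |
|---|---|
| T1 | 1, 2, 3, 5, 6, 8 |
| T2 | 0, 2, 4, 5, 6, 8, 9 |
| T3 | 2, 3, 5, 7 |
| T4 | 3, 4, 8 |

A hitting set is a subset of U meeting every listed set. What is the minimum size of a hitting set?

2

H = {3, 9} meets every block (each contains at least one member of H), and |H| = 2.
No single point lies in every block, so at least 2 are needed and 2 is optimal.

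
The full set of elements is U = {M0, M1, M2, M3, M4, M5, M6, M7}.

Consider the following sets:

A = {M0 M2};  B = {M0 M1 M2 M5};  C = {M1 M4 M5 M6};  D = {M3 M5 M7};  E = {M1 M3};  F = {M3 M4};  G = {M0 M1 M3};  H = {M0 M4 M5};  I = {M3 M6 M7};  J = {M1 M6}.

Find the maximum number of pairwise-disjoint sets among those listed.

A, F, J are pairwise disjoint (A={M0,M2}; F={M3,M4}; J={M1,M6}).
Every remaining set overlaps one of these, and no 4 of the listed sets are pairwise disjoint, so 3 is the maximum.

3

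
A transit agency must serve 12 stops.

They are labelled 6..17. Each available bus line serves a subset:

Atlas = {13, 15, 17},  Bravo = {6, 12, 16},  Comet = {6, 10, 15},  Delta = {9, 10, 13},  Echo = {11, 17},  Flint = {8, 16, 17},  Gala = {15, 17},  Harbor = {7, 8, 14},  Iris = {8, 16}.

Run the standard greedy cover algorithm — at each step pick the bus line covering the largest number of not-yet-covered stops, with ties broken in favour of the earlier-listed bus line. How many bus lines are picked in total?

5

Greedy: pick Atlas (covers 3 new) → pick Bravo (covers 3 new) → pick Harbor (covers 3 new) → pick Delta (covers 2 new) → pick Echo (covers 1 new). Total picks: 5.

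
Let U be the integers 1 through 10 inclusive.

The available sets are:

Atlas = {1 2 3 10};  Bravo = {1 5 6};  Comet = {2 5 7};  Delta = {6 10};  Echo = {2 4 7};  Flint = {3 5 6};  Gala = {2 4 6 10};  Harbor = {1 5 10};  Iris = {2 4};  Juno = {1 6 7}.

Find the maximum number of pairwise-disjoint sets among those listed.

Harbor, Iris are pairwise disjoint (Harbor={1,5,10}; Iris={2,4}).
Every remaining set overlaps one of these, and no 3 of the listed sets are pairwise disjoint, so 2 is the maximum.

2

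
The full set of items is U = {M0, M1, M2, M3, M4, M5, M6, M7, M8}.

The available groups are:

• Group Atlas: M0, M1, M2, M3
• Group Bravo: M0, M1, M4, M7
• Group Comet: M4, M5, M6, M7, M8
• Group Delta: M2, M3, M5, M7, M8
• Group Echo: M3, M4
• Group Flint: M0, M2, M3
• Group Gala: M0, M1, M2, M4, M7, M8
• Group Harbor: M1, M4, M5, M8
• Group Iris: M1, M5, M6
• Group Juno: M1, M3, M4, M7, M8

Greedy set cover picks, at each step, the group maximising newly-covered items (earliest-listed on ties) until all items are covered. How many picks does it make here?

Greedy: pick Gala (covers 6 new) → pick Comet (covers 2 new) → pick Atlas (covers 1 new). Total picks: 3.
(The true minimum cover uses only 2 groups, so greedy is not optimal here.)

3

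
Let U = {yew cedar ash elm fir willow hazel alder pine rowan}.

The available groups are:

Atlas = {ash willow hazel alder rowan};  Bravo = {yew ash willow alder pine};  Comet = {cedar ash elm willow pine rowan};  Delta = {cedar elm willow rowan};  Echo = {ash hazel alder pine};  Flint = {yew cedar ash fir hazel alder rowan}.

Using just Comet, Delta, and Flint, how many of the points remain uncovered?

Union of Comet, Delta, Flint = {yew, cedar, ash, elm, fir, willow, hazel, alder, pine, rowan} — that's every point, so 0 are uncovered.

0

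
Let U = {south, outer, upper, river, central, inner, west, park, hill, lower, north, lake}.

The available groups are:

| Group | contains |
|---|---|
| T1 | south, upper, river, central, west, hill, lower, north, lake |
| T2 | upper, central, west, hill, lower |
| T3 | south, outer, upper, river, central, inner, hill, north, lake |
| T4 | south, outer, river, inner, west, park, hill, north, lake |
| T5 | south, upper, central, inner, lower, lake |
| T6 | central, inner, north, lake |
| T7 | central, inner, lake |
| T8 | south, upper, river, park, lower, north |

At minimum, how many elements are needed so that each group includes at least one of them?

2

The 2 elements {central, north} hit every group.
The groups T7, T8 are pairwise disjoint, so any hitting set needs a separate element for each — at least 2. Hence 2 is optimal.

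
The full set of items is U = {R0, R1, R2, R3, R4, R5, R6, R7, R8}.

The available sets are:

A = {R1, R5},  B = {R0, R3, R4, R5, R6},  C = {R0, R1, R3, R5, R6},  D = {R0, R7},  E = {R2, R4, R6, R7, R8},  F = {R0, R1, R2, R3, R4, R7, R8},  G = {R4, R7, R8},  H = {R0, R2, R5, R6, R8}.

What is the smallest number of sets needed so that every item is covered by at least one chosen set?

F and H together: F ∪ H = {R0, R1, R2, R3, R4, R5, R6, R7, R8} — every item is covered.
No single set has all 9 items (the largest, F, has 7), so 2 is optimal.

2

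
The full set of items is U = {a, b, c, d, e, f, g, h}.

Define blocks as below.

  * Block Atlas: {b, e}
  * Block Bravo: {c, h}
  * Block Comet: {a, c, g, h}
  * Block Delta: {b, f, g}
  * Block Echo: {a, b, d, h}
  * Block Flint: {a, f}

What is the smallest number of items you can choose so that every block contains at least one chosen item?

Take T = {b, f, h}. Each listed block contains at least one of these, so T is a hitting set of size 3.
The blocks Atlas, Bravo, Flint are pairwise disjoint, so any hitting set needs a separate item for each — at least 3. Hence 3 is optimal.

3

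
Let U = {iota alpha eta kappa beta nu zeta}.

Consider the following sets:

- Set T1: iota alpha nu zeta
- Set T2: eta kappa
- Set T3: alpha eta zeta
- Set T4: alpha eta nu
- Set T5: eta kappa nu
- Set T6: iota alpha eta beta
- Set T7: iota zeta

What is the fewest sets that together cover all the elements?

3

T5 and T6 and T7 together: T5 ∪ T6 ∪ T7 = {iota, alpha, eta, kappa, beta, nu, zeta} — every element is covered.
Only T6 contains beta, so T6 is forced; the remaining 3 elements need at least 2 more sets (each remaining set adds at most 2) — so at least 3 sets are needed, and 3 is optimal.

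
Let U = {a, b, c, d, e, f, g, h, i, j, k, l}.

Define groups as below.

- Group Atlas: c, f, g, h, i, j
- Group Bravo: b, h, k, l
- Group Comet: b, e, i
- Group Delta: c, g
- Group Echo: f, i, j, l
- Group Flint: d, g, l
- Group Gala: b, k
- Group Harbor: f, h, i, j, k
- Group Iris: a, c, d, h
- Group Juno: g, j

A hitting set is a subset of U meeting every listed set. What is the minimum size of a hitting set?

4

The 4 elements {b, c, g, i} hit every group.
No choice of 3 elements meets every group, so 4 is the minimum.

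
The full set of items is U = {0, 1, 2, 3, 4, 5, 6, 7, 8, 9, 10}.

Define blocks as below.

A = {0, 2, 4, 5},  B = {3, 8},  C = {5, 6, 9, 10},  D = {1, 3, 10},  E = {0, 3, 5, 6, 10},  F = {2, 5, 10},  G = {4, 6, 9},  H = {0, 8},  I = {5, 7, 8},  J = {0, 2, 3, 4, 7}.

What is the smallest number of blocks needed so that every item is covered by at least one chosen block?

4

A, D, G, and I cover everything between them: the union {0, 1, 2, 3, 4, 5, 6, 7, 8, 9, 10} is all of U.
No 3 of the 10 blocks cover everything (all 120 combinations miss at least one item), so 4 is optimal.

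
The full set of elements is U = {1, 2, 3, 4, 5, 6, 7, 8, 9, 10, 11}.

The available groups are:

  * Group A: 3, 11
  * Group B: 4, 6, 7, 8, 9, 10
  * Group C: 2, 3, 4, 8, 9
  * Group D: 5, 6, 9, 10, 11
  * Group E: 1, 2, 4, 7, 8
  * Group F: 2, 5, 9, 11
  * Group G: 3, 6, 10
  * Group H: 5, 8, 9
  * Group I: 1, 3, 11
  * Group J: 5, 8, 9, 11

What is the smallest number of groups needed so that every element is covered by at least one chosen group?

Take {E, G, J}. Their union is {1, 2, 3, 4, 5, 6, 7, 8, 9, 10, 11}, which is all 11 elements.
No 2 of the 10 groups cover everything (all 45 combinations miss at least one element), so 3 is optimal.

3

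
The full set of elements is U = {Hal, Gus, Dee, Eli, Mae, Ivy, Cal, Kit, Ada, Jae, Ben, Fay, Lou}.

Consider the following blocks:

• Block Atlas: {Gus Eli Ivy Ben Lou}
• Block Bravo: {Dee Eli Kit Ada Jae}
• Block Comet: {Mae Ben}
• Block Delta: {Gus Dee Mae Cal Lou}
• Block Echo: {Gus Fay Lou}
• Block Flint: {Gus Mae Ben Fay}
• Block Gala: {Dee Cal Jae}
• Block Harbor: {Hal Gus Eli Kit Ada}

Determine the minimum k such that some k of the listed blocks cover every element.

Atlas, Flint, Gala, and Harbor cover everything between them: the union {Hal, Gus, Dee, Eli, Mae, Ivy, Cal, Kit, Ada, Jae, Ben, Fay, Lou} is all of U.
No 3 of the 8 blocks cover everything (all 56 combinations miss at least one element), so 4 is optimal.

4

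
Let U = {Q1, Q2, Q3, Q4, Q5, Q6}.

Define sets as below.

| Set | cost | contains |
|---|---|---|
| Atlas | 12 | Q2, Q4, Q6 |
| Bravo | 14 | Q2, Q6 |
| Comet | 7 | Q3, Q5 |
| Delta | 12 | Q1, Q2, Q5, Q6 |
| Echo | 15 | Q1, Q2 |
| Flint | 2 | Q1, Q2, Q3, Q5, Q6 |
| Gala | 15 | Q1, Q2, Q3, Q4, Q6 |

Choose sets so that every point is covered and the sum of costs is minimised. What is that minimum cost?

14

Atlas, Flint together cover every point (Atlas ∪ Flint = {Q1, Q2, Q3, Q4, Q5, Q6}); total cost 12 + 2 = 14.
No covering selection has total cost below 14.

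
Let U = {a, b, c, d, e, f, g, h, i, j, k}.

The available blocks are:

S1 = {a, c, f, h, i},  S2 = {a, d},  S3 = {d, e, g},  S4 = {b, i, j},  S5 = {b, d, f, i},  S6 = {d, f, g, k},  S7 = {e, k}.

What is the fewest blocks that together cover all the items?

4

Take {S1, S3, S4, S6}. Their union is {a, b, c, d, e, f, g, h, i, j, k}, which is all 11 items.
No 3 of the 7 blocks cover everything (all 35 combinations miss at least one item), so 4 is optimal.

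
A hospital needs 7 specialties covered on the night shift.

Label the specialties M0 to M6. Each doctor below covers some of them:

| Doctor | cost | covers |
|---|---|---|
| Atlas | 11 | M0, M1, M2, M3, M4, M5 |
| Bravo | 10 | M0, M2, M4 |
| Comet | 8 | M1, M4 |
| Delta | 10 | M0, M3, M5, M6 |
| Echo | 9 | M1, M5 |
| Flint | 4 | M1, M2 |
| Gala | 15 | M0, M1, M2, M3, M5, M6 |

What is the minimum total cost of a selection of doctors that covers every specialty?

21

Atlas, Delta together cover every specialty (Atlas ∪ Delta = {M0, M1, M2, M3, M4, M5, M6}); total cost 11 + 10 = 21.
No covering selection has total cost below 21.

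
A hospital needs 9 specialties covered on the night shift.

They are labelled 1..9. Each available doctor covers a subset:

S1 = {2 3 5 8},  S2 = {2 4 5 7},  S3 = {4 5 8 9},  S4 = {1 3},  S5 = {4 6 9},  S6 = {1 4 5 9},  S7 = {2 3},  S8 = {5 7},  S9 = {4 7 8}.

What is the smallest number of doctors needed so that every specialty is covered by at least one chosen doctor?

Take {S1, S2, S5, S6}. Their union is {1, 2, 3, 4, 5, 6, 7, 8, 9}, which is all 9 specialties.
No 3 of the 9 doctors cover everything (all 84 combinations miss at least one specialty), so 4 is optimal.

4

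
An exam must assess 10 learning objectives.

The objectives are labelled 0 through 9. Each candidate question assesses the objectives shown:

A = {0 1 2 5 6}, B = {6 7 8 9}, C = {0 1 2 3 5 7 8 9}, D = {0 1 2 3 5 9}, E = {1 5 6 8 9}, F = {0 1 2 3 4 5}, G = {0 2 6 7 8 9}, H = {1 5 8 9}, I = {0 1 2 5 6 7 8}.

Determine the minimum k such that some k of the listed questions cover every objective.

B and F together: B ∪ F = {0, 1, 2, 3, 4, 5, 6, 7, 8, 9} — every objective is covered.
No single question has all 10 objectives (the largest, C, has 8), so 2 is optimal.

2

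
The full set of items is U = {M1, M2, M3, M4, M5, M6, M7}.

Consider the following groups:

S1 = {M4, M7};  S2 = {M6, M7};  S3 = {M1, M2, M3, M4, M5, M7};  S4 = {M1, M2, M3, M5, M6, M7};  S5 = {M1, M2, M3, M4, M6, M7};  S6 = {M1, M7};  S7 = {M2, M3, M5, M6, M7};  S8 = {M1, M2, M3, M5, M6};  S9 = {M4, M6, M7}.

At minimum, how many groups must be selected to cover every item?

S3 and S7 together: S3 ∪ S7 = {M1, M2, M3, M4, M5, M6, M7} — every item is covered.
No single group has all 7 items (the largest, S3, has 6), so 2 is optimal.

2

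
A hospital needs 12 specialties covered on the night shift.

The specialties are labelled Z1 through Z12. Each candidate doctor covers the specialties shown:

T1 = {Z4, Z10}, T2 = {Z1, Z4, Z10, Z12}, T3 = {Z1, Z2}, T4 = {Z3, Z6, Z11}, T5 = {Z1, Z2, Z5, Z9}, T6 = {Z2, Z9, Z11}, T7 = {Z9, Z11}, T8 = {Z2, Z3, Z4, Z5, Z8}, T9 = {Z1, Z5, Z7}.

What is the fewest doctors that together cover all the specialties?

5

T2 and T4 and T7 and T8 and T9 together: T2 ∪ T4 ∪ T7 ∪ T8 ∪ T9 = {Z1, Z2, Z3, Z4, Z5, Z6, Z7, Z8, Z9, Z10, Z11, Z12} — every specialty is covered.
No 4 of the 9 doctors cover everything (all 126 combinations miss at least one specialty), so 5 is optimal.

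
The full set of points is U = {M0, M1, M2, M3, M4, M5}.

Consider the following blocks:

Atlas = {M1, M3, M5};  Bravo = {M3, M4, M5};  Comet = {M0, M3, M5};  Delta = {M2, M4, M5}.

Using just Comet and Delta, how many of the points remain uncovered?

1

Union of Comet, Delta = {M0, M2, M3, M4, M5}.
Not covered: M1 — 1 point.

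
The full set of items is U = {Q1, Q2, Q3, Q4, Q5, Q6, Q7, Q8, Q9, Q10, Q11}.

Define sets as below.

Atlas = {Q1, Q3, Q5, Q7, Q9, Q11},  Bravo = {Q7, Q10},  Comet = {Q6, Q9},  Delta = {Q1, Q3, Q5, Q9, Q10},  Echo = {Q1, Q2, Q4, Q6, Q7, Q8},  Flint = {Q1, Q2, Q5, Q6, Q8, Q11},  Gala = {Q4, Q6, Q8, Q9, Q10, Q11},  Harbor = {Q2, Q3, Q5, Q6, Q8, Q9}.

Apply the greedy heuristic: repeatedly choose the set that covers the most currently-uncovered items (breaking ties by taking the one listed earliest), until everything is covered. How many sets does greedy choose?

3

Greedy: pick Atlas (covers 6 new) → pick Echo (covers 4 new) → pick Bravo (covers 1 new). Total picks: 3.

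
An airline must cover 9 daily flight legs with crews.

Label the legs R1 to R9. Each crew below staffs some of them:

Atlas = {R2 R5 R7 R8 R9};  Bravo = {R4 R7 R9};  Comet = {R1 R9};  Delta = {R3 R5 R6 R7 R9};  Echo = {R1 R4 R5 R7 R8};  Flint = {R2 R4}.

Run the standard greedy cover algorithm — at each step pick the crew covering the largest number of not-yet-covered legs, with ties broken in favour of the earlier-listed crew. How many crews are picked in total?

3

Greedy: pick Atlas (covers 5 new) → pick Delta (covers 2 new) → pick Echo (covers 2 new). Total picks: 3.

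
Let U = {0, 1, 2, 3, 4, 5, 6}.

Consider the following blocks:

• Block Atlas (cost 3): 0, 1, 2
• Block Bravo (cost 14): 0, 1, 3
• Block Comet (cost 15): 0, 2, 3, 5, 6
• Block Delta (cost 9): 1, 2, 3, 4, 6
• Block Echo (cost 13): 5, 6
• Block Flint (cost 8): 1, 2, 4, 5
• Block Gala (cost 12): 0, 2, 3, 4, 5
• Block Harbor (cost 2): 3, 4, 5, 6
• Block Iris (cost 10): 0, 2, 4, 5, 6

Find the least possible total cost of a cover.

Atlas, Harbor together cover every item (Atlas ∪ Harbor = {0, 1, 2, 3, 4, 5, 6}); total cost 3 + 2 = 5.
No covering selection has total cost below 5.

5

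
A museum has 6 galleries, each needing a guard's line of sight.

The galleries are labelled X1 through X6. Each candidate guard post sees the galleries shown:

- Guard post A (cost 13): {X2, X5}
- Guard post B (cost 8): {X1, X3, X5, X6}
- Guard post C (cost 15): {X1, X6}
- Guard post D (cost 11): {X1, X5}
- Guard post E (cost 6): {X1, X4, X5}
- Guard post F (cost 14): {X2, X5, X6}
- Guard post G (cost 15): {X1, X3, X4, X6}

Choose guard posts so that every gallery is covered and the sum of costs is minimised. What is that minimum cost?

27

A, B, E together cover every gallery (A ∪ B ∪ E = {X1, X2, X3, X4, X5, X6}); total cost 13 + 8 + 6 = 27.
No covering selection has total cost below 27.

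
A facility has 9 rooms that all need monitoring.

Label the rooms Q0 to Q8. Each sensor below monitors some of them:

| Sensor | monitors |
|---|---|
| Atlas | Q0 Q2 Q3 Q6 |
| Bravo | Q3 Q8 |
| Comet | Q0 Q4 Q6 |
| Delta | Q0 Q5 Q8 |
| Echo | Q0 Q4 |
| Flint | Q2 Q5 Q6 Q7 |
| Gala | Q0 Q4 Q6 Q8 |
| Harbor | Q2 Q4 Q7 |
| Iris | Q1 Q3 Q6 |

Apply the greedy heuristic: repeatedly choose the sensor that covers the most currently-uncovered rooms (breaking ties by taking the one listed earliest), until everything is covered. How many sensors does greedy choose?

Greedy: pick Atlas (covers 4 new) → pick Delta (covers 2 new) → pick Harbor (covers 2 new) → pick Iris (covers 1 new). Total picks: 4.
(The true minimum cover uses only 3 sensors, so greedy is not optimal here.)

4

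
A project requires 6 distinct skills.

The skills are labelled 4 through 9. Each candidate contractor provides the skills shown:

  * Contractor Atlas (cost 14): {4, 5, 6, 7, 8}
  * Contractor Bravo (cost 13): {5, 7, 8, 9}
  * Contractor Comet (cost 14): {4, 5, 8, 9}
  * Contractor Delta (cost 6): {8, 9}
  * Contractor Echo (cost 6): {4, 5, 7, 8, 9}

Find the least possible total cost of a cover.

Atlas, Echo together cover every skill (Atlas ∪ Echo = {4, 5, 6, 7, 8, 9}); total cost 14 + 6 = 20.
No covering selection has total cost below 20.

20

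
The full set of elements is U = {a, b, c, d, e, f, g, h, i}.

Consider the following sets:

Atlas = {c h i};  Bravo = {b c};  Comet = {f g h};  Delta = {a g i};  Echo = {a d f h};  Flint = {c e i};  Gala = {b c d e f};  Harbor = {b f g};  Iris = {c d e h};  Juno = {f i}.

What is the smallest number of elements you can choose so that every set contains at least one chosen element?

3

Take T = {c, f, i}. Each listed set contains at least one of these, so T is a hitting set of size 3.
No choice of 2 elements meets every set, so 3 is the minimum.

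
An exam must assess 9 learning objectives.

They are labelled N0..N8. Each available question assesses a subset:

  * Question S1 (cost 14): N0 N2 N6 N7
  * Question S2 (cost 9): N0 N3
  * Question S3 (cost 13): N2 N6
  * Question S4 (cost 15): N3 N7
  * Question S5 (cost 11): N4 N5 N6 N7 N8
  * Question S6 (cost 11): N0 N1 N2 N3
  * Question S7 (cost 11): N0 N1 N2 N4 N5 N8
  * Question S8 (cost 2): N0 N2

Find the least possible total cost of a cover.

22

S5, S6 together cover every objective (S5 ∪ S6 = {N0, N1, N2, N3, N4, N5, N6, N7, N8}); total cost 11 + 11 = 22.
The greedy pick S8, S5, S6 costs 24; no covering selection beats 22.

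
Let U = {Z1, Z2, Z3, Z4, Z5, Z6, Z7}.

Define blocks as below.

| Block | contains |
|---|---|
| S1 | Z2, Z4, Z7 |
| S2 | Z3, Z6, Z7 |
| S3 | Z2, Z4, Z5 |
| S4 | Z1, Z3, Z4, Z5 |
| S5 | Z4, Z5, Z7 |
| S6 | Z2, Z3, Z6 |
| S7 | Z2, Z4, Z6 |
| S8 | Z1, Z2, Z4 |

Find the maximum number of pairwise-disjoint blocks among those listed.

S5, S6 are pairwise disjoint (S5={Z4,Z5,Z7}; S6={Z2,Z3,Z6}).
Every remaining block overlaps one of these, and no 3 of the listed blocks are pairwise disjoint, so 2 is the maximum.

2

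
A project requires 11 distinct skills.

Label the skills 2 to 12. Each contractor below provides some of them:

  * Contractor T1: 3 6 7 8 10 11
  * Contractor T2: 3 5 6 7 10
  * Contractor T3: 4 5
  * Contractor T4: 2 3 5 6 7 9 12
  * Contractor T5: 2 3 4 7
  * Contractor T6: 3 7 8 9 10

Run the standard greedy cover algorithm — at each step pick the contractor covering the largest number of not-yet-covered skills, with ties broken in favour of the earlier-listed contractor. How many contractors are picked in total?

Greedy: pick T4 (covers 7 new) → pick T1 (covers 3 new) → pick T3 (covers 1 new). Total picks: 3.

3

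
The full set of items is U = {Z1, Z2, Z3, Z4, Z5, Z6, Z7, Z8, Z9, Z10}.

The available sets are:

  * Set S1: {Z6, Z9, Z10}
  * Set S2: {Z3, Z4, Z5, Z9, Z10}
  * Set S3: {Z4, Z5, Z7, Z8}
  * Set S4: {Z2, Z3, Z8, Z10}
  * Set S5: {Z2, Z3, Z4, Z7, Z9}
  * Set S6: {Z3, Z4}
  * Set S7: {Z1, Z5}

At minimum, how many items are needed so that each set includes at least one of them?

H = {Z4, Z5, Z10} meets every set (each contains at least one member of H), and |H| = 3.
The sets S1, S6, S7 are pairwise disjoint, so any hitting set needs a separate item for each — at least 3. Hence 3 is optimal.

3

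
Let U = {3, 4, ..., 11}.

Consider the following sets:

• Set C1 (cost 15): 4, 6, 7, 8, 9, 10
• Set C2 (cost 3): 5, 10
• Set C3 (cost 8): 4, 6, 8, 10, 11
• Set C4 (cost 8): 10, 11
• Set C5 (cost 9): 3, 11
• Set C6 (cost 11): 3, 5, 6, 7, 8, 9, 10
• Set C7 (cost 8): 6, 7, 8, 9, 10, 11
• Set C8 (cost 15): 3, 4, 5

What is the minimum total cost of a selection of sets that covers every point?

C3, C6 together cover every point (C3 ∪ C6 = {3, 4, 5, 6, 7, 8, 9, 10, 11}); total cost 8 + 11 = 19.
The greedy pick C7, C2, C8 costs 26; no covering selection beats 19.

19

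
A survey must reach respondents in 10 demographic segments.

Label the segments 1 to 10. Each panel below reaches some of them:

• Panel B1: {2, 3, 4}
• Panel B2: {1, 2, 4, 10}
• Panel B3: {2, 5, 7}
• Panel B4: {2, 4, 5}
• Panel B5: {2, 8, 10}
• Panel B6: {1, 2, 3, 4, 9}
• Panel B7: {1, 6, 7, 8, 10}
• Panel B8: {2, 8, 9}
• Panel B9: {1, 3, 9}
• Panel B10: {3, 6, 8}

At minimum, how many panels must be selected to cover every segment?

Take {B4, B6, B7}. Their union is {1, 2, 3, 4, 5, 6, 7, 8, 9, 10}, which is all 10 segments.
No 2 of the 10 panels cover everything (all 45 combinations miss at least one segment), so 3 is optimal.

3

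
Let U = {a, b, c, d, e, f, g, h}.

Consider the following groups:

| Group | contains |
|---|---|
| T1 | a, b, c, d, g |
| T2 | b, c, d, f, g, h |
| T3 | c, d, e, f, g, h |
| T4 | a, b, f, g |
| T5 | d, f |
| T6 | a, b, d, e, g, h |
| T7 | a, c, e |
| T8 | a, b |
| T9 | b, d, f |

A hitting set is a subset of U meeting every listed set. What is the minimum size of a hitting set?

2

The 2 elements {a, d} hit every group.
The groups T7, T9 are pairwise disjoint, so any hitting set needs a separate element for each — at least 2. Hence 2 is optimal.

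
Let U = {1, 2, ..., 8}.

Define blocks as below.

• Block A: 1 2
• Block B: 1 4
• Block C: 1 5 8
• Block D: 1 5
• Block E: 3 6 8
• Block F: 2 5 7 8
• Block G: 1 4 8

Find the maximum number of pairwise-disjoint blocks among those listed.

2

B, F are pairwise disjoint (B={1,4}; F={2,5,7,8}).
Every remaining block overlaps one of these, and no 3 of the listed blocks are pairwise disjoint, so 2 is the maximum.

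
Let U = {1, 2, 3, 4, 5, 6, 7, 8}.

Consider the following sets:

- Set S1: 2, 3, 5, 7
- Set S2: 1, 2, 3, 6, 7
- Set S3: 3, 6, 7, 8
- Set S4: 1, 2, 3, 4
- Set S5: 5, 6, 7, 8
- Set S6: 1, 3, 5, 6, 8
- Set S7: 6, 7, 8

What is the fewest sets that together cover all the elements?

Take {S4, S5}. Their union is {1, 2, 3, 4, 5, 6, 7, 8}, which is all 8 elements.
No single set has all 8 elements (the largest, S2, has 5), so 2 is optimal.

2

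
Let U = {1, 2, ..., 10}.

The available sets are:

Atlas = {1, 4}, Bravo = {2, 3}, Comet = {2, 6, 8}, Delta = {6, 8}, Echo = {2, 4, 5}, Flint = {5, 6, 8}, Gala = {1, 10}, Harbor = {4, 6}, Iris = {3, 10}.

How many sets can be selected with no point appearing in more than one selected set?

Delta, Echo, Iris are pairwise disjoint (Delta={6,8}; Echo={2,4,5}; Iris={3,10}).
Every remaining set overlaps one of these, and no 4 of the listed sets are pairwise disjoint, so 3 is the maximum.

3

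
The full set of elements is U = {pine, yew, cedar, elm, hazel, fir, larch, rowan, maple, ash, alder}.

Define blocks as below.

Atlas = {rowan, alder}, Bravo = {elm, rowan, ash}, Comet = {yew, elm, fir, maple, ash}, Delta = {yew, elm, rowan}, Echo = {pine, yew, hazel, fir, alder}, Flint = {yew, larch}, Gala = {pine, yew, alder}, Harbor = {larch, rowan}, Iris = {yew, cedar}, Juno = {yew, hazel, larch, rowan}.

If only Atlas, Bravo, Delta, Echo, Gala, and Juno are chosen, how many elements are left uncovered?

Union of Atlas, Bravo, Delta, Echo, Gala, Juno = {pine, yew, elm, hazel, fir, larch, rowan, ash, alder}.
Not covered: cedar, maple — 2 elements.

2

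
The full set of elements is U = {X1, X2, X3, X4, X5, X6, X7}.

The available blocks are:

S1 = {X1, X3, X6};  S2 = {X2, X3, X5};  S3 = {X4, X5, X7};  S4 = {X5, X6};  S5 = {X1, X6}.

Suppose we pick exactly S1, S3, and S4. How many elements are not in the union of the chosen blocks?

1

Union of S1, S3, S4 = {X1, X3, X4, X5, X6, X7}.
Not covered: X2 — 1 element.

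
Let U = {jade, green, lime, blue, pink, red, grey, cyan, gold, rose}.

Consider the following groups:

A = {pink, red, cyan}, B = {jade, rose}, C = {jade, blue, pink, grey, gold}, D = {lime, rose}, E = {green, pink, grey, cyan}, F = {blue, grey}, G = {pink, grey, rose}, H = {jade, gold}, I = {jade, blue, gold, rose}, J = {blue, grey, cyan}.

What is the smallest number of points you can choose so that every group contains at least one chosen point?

T = {grey, cyan, gold, rose} meets every group (each contains at least one member of T), and |T| = 4.
The groups A, D, F, H are pairwise disjoint, so any hitting set needs a separate point for each — at least 4. Hence 4 is optimal.

4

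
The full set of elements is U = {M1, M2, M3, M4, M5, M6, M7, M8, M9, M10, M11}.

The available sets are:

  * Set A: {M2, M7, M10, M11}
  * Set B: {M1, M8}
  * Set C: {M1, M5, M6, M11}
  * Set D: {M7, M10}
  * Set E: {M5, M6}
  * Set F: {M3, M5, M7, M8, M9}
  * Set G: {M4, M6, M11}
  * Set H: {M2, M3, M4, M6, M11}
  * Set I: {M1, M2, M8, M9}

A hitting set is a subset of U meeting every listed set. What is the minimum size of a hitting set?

Take T = {M6, M7, M8}. Each listed set contains at least one of these, so T is a hitting set of size 3.
The sets B, D, E are pairwise disjoint, so any hitting set needs a separate element for each — at least 3. Hence 3 is optimal.

3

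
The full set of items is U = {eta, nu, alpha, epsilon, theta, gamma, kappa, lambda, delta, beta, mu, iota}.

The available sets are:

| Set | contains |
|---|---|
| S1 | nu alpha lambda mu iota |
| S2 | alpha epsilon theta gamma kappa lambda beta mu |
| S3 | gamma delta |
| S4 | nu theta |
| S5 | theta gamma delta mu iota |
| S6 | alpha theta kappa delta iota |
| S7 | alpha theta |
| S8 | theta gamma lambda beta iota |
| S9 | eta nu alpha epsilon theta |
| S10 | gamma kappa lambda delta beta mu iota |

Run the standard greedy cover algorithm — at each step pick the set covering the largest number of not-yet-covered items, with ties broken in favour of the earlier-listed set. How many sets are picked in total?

Greedy: pick S2 (covers 8 new) → pick S1 (covers 2 new) → pick S3 (covers 1 new) → pick S9 (covers 1 new). Total picks: 4.
(The true minimum cover uses only 2 sets, so greedy is not optimal here.)

4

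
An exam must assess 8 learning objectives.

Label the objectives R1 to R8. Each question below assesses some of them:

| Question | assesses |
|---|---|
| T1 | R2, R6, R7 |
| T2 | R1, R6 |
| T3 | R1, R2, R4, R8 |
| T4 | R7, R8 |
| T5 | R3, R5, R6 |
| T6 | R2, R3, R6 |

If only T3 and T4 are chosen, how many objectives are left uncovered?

3

Union of T3, T4 = {R1, R2, R4, R7, R8}.
Not covered: R3, R5, R6 — 3 objectives.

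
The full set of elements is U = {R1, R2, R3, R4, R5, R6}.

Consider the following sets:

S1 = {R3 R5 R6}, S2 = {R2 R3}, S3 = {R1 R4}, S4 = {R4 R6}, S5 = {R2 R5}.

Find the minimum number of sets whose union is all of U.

S1, S2, and S3 cover everything between them: the union {R1, R2, R3, R4, R5, R6} is all of U.
Only S3 contains R1, so S3 is forced; the remaining 4 elements need at least 2 more sets (each remaining set adds at most 3) — so at least 3 sets are needed, and 3 is optimal.

3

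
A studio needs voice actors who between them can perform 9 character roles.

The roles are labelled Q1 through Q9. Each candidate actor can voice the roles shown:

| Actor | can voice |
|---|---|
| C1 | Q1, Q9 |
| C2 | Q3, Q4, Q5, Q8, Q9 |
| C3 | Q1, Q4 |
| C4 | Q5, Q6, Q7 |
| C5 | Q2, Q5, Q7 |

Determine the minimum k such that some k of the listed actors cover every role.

4

C1 and C2 and C4 and C5 together: C1 ∪ C2 ∪ C4 ∪ C5 = {Q1, Q2, Q3, Q4, Q5, Q6, Q7, Q8, Q9} — every role is covered.
No 3 of the 5 actors cover everything (all 10 combinations miss at least one role), so 4 is optimal.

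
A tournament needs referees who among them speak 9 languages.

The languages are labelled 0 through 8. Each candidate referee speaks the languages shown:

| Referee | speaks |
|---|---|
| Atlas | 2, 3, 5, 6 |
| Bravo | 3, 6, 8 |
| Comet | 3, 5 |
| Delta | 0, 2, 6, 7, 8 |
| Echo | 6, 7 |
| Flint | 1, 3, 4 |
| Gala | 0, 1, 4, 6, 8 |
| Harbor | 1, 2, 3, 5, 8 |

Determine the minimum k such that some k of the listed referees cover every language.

3

Atlas and Delta and Gala together: Atlas ∪ Delta ∪ Gala = {0, 1, 2, 3, 4, 5, 6, 7, 8} — every language is covered.
No 2 of the 8 referees cover everything (all 28 combinations miss at least one language), so 3 is optimal.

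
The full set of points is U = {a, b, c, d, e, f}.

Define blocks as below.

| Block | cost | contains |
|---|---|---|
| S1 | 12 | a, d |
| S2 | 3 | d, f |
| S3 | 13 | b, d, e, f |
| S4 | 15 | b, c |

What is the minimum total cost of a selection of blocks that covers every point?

40

S1, S3, S4 together cover every point (S1 ∪ S3 ∪ S4 = {a, b, c, d, e, f}); total cost 12 + 13 + 15 = 40.
The greedy pick S2, S3, S1, S4 costs 43; no covering selection beats 40.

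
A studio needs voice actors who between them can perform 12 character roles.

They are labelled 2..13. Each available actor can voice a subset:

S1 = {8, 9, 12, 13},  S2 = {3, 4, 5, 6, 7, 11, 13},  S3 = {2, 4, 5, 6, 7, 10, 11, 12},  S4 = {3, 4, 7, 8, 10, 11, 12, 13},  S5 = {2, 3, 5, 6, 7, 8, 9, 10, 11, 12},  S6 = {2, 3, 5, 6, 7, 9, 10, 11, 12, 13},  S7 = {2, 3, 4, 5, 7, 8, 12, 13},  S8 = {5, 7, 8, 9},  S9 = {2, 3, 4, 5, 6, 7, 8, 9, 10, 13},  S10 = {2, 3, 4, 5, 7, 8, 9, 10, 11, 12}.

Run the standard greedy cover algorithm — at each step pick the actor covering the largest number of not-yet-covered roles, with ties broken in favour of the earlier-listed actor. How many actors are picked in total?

2

Greedy: pick S5 (covers 10 new) → pick S2 (covers 2 new). Total picks: 2.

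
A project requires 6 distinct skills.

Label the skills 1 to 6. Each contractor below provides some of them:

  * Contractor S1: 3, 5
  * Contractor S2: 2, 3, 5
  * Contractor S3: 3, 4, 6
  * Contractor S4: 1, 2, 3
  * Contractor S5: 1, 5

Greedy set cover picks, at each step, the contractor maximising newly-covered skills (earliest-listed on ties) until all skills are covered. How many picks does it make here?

Greedy: pick S2 (covers 3 new) → pick S3 (covers 2 new) → pick S4 (covers 1 new). Total picks: 3.

3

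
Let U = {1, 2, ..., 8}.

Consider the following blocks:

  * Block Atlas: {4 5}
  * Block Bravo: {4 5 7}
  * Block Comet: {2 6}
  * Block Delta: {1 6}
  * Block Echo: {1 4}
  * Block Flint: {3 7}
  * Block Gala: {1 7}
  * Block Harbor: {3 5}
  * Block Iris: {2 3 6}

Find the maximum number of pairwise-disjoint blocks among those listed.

Atlas, Gala, Iris are pairwise disjoint (Atlas={4,5}; Gala={1,7}; Iris={2,3,6}).
Every remaining block overlaps one of these, and no 4 of the listed blocks are pairwise disjoint, so 3 is the maximum.

3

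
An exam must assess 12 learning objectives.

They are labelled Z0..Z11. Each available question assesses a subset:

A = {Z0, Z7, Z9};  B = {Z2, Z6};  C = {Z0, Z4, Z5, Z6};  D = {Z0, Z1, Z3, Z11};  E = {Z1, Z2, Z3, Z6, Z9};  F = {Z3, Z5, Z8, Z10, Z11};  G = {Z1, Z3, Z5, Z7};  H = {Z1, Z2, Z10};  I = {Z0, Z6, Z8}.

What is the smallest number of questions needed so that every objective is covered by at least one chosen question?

4

Take {A, C, F, H}. Their union is {Z0, Z1, Z2, Z3, Z4, Z5, Z6, Z7, Z8, Z9, Z10, Z11}, which is all 12 objectives.
No 3 of the 9 questions cover everything (all 84 combinations miss at least one objective), so 4 is optimal.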